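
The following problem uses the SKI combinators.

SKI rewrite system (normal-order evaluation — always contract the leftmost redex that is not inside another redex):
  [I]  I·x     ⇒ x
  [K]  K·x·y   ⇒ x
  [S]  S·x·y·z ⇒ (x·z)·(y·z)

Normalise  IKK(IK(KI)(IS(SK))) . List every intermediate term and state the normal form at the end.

  start: IKK(IK(KI)(IS(SK)))
  step 1: KK(IK(KI)(IS(SK)))
  step 2: K

Answer: normal form = K  (in 2 steps)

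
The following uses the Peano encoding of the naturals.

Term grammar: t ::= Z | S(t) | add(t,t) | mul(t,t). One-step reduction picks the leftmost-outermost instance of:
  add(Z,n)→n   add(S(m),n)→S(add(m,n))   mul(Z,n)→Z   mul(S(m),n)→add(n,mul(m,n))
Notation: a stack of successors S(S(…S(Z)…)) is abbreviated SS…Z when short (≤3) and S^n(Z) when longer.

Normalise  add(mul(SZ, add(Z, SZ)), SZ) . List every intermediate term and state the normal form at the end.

Answer: normal form = SSZ  (in 7 steps)

Reduction:
  start: add(mul(SZ, add(Z, SZ)), SZ)
  →1  add(add(add(Z, SZ), mul(Z, add(Z, SZ))), SZ)
  →2  add(add(SZ, mul(Z, add(Z, SZ))), SZ)
  →3  add(S(add(Z, mul(Z, add(Z, SZ)))), SZ)
  →4  S(add(add(Z, mul(Z, add(Z, SZ))), SZ))
  →5  S(add(mul(Z, add(Z, SZ)), SZ))
  →6  S(add(Z, SZ))
  →7  SSZ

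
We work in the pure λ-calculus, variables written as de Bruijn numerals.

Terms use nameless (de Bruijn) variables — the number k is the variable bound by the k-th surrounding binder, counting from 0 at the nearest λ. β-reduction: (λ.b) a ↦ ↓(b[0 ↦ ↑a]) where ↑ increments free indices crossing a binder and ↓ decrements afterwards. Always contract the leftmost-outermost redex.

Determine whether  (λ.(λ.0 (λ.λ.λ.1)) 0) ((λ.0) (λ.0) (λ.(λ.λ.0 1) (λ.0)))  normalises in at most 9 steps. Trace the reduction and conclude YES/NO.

Answer: YES — reaches normal form λ.0 (λ.0) in 6 ≤ 9 steps

Reduction:
  start: (λ.(λ.0 (λ.λ.λ.1)) 0) ((λ.0) (λ.0) (λ.(λ.λ.0 1) (λ.0)))
  [1] (λ.0 (λ.λ.λ.1)) ((λ.0) (λ.0) (λ.(λ.λ.0 1) (λ.0)))
  [2] (λ.0) (λ.0) (λ.(λ.λ.0 1) (λ.0)) (λ.λ.λ.1)
  [3] (λ.0) (λ.(λ.λ.0 1) (λ.0)) (λ.λ.λ.1)
  [4] (λ.(λ.λ.0 1) (λ.0)) (λ.λ.λ.1)
  [5] (λ.λ.0 1) (λ.0)
  [6] λ.0 (λ.0)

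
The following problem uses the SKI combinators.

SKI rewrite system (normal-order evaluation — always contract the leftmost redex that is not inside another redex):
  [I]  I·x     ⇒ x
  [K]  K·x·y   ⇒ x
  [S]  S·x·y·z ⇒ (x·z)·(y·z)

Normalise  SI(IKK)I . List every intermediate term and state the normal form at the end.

  start: SI(IKK)I
  →1  II(IKKI)
  →2  I(IKKI)
  →3  IKKI
  →4  KKI
  →5  K

Answer: normal form = K  (in 5 steps)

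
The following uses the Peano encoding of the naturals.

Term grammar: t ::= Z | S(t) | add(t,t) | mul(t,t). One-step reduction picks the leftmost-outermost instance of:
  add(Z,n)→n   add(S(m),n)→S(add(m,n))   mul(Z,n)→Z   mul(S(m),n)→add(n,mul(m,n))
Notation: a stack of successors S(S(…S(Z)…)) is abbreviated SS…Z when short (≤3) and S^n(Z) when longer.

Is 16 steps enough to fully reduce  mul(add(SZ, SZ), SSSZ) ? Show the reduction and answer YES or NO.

Answer: YES — reaches normal form S^6(Z) in 13 ≤ 16 steps

Working:
  start: mul(add(SZ, SZ), SSSZ)
  step 1: mul(S(add(Z, SZ)), SSSZ)
  step 2: add(SSSZ, mul(add(Z, SZ), SSSZ))
  step 3: S(add(SSZ, mul(add(Z, SZ), SSSZ)))
  step 4: S(S(add(SZ, mul(add(Z, SZ), SSSZ))))
  step 5: S(S(S(add(Z, mul(add(Z, SZ), SSSZ)))))
  step 6: S(S(S(mul(add(Z, SZ), SSSZ))))
  step 7: S(S(S(mul(SZ, SSSZ))))
  step 8: S(S(S(add(SSSZ, mul(Z, SSSZ)))))
  step 9: S(S(S(S(add(SSZ, mul(Z, SSSZ))))))
  step 10: S(S(S(S(S(add(SZ, mul(Z, SSSZ)))))))
  step 11: S(S(S(S(S(S(add(Z, mul(Z, SSSZ))))))))
  step 12: S(S(S(S(S(S(mul(Z, SSSZ)))))))
  step 13: S^6(Z)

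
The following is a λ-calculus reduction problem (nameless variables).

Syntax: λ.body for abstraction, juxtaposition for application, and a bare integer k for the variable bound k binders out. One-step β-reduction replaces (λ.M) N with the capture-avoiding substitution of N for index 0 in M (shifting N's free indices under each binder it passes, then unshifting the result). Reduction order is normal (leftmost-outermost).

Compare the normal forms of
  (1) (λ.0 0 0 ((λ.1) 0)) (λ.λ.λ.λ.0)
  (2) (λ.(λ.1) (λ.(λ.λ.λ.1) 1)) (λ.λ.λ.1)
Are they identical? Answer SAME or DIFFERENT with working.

Term A:
  start: (λ.0 0 0 ((λ.1) 0)) (λ.λ.λ.λ.0)
  [1] (λ.λ.λ.λ.0) (λ.λ.λ.λ.0) (λ.λ.λ.λ.0) ((λ.λ.λ.λ.λ.0) (λ.λ.λ.λ.0))
  [2] (λ.λ.λ.0) (λ.λ.λ.λ.0) ((λ.λ.λ.λ.λ.0) (λ.λ.λ.λ.0))
  [3] (λ.λ.0) ((λ.λ.λ.λ.λ.0) (λ.λ.λ.λ.0))
  [4] λ.0

Term B:
  start: (λ.(λ.1) (λ.(λ.λ.λ.1) 1)) (λ.λ.λ.1)
  [1] (λ.λ.λ.λ.1) (λ.(λ.λ.λ.1) (λ.λ.λ.1))
  [2] λ.λ.λ.1

Answer: DIFFERENT — A ⇓ λ.0, B ⇓ λ.λ.λ.1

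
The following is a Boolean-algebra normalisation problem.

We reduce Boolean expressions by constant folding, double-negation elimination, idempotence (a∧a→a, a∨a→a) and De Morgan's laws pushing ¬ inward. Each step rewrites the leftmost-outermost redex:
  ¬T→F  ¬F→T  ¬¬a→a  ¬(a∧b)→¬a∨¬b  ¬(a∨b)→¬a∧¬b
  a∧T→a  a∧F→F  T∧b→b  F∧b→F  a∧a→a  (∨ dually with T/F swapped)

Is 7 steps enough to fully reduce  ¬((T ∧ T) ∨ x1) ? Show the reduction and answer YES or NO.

Answer: YES — reaches normal form F in 5 ≤ 7 steps

Reduction:
  start: ¬((T ∧ T) ∨ x1)
  [1] ¬(T ∧ T) ∧ ¬x1
  [2] (¬T ∨ ¬T) ∧ ¬x1
  [3] ¬T ∧ ¬x1
  [4] F ∧ ¬x1
  [5] F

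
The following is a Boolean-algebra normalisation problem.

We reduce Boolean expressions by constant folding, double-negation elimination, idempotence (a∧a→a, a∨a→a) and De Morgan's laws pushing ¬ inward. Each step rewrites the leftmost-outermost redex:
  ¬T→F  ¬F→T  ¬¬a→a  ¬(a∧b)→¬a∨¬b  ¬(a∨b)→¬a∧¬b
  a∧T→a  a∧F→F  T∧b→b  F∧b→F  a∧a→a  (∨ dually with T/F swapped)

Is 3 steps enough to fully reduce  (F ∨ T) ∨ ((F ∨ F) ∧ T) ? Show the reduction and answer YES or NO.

Answer: YES — reaches normal form T in 2 ≤ 3 steps

Working:
  start: (F ∨ T) ∨ ((F ∨ F) ∧ T)
  →1  T ∨ ((F ∨ F) ∧ T)
  →2  T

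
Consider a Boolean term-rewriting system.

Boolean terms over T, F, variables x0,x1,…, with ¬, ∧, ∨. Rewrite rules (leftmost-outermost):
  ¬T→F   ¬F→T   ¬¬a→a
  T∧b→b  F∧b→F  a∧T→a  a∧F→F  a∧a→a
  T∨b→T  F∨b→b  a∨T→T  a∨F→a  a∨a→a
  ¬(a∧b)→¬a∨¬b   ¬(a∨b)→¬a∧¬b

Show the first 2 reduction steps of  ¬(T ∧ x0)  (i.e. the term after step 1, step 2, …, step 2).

Answer: after 2 steps: F ∨ ¬x0

Working:
  start: ¬(T ∧ x0)
  step 1: ¬T ∨ ¬x0
  step 2: F ∨ ¬x0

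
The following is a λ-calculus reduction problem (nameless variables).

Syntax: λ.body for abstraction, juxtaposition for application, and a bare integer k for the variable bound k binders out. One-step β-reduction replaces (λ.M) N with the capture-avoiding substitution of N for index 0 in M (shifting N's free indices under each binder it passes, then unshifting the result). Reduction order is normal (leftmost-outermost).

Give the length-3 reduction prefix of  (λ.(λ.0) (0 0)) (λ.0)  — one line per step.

  start: (λ.(λ.0) (0 0)) (λ.0)
  →1  (λ.0) ((λ.0) (λ.0))
  →2  (λ.0) (λ.0)
  →3  λ.0

Answer: after 3 steps: λ.0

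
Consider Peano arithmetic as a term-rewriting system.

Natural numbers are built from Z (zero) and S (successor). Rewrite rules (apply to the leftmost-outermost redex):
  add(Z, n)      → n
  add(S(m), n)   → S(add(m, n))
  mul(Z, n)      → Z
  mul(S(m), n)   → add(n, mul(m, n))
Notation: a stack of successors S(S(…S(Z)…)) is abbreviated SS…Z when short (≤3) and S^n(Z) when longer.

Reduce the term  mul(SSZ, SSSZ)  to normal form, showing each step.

Answer: normal form = S^6(Z)  (in 11 steps)

Working:
  start: mul(SSZ, SSSZ)
  step 1: add(SSSZ, mul(SZ, SSSZ))
  step 2: S(add(SSZ, mul(SZ, SSSZ)))
  step 3: S(S(add(SZ, mul(SZ, SSSZ))))
  step 4: S(S(S(add(Z, mul(SZ, SSSZ)))))
  step 5: S(S(S(mul(SZ, SSSZ))))
  step 6: S(S(S(add(SSSZ, mul(Z, SSSZ)))))
  step 7: S(S(S(S(add(SSZ, mul(Z, SSSZ))))))
  step 8: S(S(S(S(S(add(SZ, mul(Z, SSSZ)))))))
  step 9: S(S(S(S(S(S(add(Z, mul(Z, SSSZ))))))))
  step 10: S(S(S(S(S(S(mul(Z, SSSZ)))))))
  step 11: S^6(Z)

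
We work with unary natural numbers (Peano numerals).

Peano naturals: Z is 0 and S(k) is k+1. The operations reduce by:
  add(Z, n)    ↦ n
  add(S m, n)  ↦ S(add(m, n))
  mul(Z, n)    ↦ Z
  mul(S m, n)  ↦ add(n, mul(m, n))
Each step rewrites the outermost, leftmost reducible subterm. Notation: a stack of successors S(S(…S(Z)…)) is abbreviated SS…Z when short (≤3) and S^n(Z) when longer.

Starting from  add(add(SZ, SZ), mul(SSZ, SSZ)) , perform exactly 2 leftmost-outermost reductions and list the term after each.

  start: add(add(SZ, SZ), mul(SSZ, SSZ))
  step 1: add(S(add(Z, SZ)), mul(SSZ, SSZ))
  step 2: S(add(add(Z, SZ), mul(SSZ, SSZ)))

Answer: after 2 steps: S(add(add(Z, SZ), mul(SSZ, SSZ)))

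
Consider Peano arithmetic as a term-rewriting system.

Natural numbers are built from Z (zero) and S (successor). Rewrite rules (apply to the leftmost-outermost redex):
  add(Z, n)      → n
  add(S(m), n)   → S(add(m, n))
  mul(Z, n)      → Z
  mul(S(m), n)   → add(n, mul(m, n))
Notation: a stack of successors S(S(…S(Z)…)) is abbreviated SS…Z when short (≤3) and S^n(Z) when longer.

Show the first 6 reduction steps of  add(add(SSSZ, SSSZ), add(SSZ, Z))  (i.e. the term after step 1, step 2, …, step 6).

  start: add(add(SSSZ, SSSZ), add(SSZ, Z))
  step 1: add(S(add(SSZ, SSSZ)), add(SSZ, Z))
  step 2: S(add(add(SSZ, SSSZ), add(SSZ, Z)))
  step 3: S(add(S(add(SZ, SSSZ)), add(SSZ, Z)))
  step 4: S(S(add(add(SZ, SSSZ), add(SSZ, Z))))
  step 5: S(S(add(S(add(Z, SSSZ)), add(SSZ, Z))))
  step 6: S(S(S(add(add(Z, SSSZ), add(SSZ, Z)))))

Answer: after 6 steps: S(S(S(add(add(Z, SSSZ), add(SSZ, Z)))))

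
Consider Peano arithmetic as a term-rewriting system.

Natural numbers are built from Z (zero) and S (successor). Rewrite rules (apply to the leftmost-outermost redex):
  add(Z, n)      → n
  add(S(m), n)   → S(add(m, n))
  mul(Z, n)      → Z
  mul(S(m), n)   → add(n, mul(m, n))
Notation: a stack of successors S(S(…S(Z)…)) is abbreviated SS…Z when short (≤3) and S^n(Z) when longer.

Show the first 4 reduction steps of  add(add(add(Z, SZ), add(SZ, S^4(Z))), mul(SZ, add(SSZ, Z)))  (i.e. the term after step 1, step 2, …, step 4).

Answer: after 4 steps: S(add(add(SZ, S^4(Z)), mul(SZ, add(SSZ, Z))))

Derivation:
  start: add(add(add(Z, SZ), add(SZ, S^4(Z))), mul(SZ, add(SSZ, Z)))
  [1] add(add(SZ, add(SZ, S^4(Z))), mul(SZ, add(SSZ, Z)))
  [2] add(S(add(Z, add(SZ, S^4(Z)))), mul(SZ, add(SSZ, Z)))
  [3] S(add(add(Z, add(SZ, S^4(Z))), mul(SZ, add(SSZ, Z))))
  [4] S(add(add(SZ, S^4(Z)), mul(SZ, add(SSZ, Z))))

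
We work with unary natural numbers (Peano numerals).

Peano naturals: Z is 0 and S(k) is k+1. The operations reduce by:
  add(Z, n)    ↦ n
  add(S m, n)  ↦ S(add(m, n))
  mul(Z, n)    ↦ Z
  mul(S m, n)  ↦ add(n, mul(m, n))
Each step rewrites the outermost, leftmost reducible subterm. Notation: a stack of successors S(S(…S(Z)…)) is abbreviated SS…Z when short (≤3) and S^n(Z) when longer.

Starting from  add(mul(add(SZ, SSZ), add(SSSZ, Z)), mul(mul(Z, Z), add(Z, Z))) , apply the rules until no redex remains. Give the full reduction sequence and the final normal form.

Answer: normal form = S^9(Z)  (in 42 steps)

Derivation:
  start: add(mul(add(SZ, SSZ), add(SSSZ, Z)), mul(mul(Z, Z), add(Z, Z)))
  step 1: add(mul(S(add(Z, SSZ)), add(SSSZ, Z)), mul(mul(Z, Z), add(Z, Z)))
  step 2: add(add(add(SSSZ, Z), mul(add(Z, SSZ), add(SSSZ, Z))), mul(mul(Z, Z), add(Z, Z)))
  step 3: add(add(S(add(SSZ, Z)), mul(add(Z, SSZ), add(SSSZ, Z))), mul(mul(Z, Z), add(Z, Z)))
  step 4: add(S(add(add(SSZ, Z), mul(add(Z, SSZ), add(SSSZ, Z)))), mul(mul(Z, Z), add(Z, Z)))
  step 5: S(add(add(add(SSZ, Z), mul(add(Z, SSZ), add(SSSZ, Z))), mul(mul(Z, Z), add(Z, Z))))
  step 6: S(add(add(S(add(SZ, Z)), mul(add(Z, SSZ), add(SSSZ, Z))), mul(mul(Z, Z), add(Z, Z))))
  step 7: S(add(S(add(add(SZ, Z), mul(add(Z, SSZ), add(SSSZ, Z)))), mul(mul(Z, Z), add(Z, Z))))
  step 8: S(S(add(add(add(SZ, Z), mul(add(Z, SSZ), add(SSSZ, Z))), mul(mul(Z, Z), add(Z, Z)))))
  step 9: S(S(add(add(S(add(Z, Z)), mul(add(Z, SSZ), add(SSSZ, Z))), mul(mul(Z, Z), add(Z, Z)))))
  step 10: S(S(add(S(add(add(Z, Z), mul(add(Z, SSZ), add(SSSZ, Z)))), mul(mul(Z, Z), add(Z, Z)))))
  step 11: S(S(S(add(add(add(Z, Z), mul(add(Z, SSZ), add(SSSZ, Z))), mul(mul(Z, Z), add(Z, Z))))))
  step 12: S(S(S(add(add(Z, mul(add(Z, SSZ), add(SSSZ, Z))), mul(mul(Z, Z), add(Z, Z))))))
  step 13: S(S(S(add(mul(add(Z, SSZ), add(SSSZ, Z)), mul(mul(Z, Z), add(Z, Z))))))
  step 14: S(S(S(add(mul(SSZ, add(SSSZ, Z)), mul(mul(Z, Z), add(Z, Z))))))
  step 15: S(S(S(add(add(add(SSSZ, Z), mul(SZ, add(SSSZ, Z))), mul(mul(Z, Z), add(Z, Z))))))
  step 16: S(S(S(add(add(S(add(SSZ, Z)), mul(SZ, add(SSSZ, Z))), mul(mul(Z, Z), add(Z, Z))))))
  step 17: S(S(S(add(S(add(add(SSZ, Z), mul(SZ, add(SSSZ, Z)))), mul(mul(Z, Z), add(Z, Z))))))
  step 18: S(S(S(S(add(add(add(SSZ, Z), mul(SZ, add(SSSZ, Z))), mul(mul(Z, Z), add(Z, Z)))))))
  step 19: S(S(S(S(add(add(S(add(SZ, Z)), mul(SZ, add(SSSZ, Z))), mul(mul(Z, Z), add(Z, Z)))))))
  step 20: S(S(S(S(add(S(add(add(SZ, Z), mul(SZ, add(SSSZ, Z)))), mul(mul(Z, Z), add(Z, Z)))))))
  step 21: S(S(S(S(S(add(add(add(SZ, Z), mul(SZ, add(SSSZ, Z))), mul(mul(Z, Z), add(Z, Z))))))))
  step 22: S(S(S(S(S(add(add(S(add(Z, Z)), mul(SZ, add(SSSZ, Z))), mul(mul(Z, Z), add(Z, Z))))))))
  step 23: S(S(S(S(S(add(S(add(add(Z, Z), mul(SZ, add(SSSZ, Z)))), mul(mul(Z, Z), add(Z, Z))))))))
  step 24: S(S(S(S(S(S(add(add(add(Z, Z), mul(SZ, add(SSSZ, Z))), mul(mul(Z, Z), add(Z, Z)))))))))
  step 25: S(S(S(S(S(S(add(add(Z, mul(SZ, add(SSSZ, Z))), mul(mul(Z, Z), add(Z, Z)))))))))
  step 26: S(S(S(S(S(S(add(mul(SZ, add(SSSZ, Z)), mul(mul(Z, Z), add(Z, Z)))))))))
  step 27: S(S(S(S(S(S(add(add(add(SSSZ, Z), mul(Z, add(SSSZ, Z))), mul(mul(Z, Z), add(Z, Z)))))))))
  step 28: S(S(S(S(S(S(add(add(S(add(SSZ, Z)), mul(Z, add(SSSZ, Z))), mul(mul(Z, Z), add(Z, Z)))))))))
  step 29: S(S(S(S(S(S(add(S(add(add(SSZ, Z), mul(Z, add(SSSZ, Z)))), mul(mul(Z, Z), add(Z, Z)))))))))
  step 30: S(S(S(S(S(S(S(add(add(add(SSZ, Z), mul(Z, add(SSSZ, Z))), mul(mul(Z, Z), add(Z, Z))))))))))
  step 31: S(S(S(S(S(S(S(add(add(S(add(SZ, Z)), mul(Z, add(SSSZ, Z))), mul(mul(Z, Z), add(Z, Z))))))))))
  step 32: S(S(S(S(S(S(S(add(S(add(add(SZ, Z), mul(Z, add(SSSZ, Z)))), mul(mul(Z, Z), add(Z, Z))))))))))
  step 33: S(S(S(S(S(S(S(S(add(add(add(SZ, Z), mul(Z, add(SSSZ, Z))), mul(mul(Z, Z), add(Z, Z)))))))))))
  step 34: S(S(S(S(S(S(S(S(add(add(S(add(Z, Z)), mul(Z, add(SSSZ, Z))), mul(mul(Z, Z), add(Z, Z)))))))))))
  step 35: S(S(S(S(S(S(S(S(add(S(add(add(Z, Z), mul(Z, add(SSSZ, Z)))), mul(mul(Z, Z), add(Z, Z)))))))))))
  step 36: S(S(S(S(S(S(S(S(S(add(add(add(Z, Z), mul(Z, add(SSSZ, Z))), mul(mul(Z, Z), add(Z, Z))))))))))))
  step 37: S(S(S(S(S(S(S(S(S(add(add(Z, mul(Z, add(SSSZ, Z))), mul(mul(Z, Z), add(Z, Z))))))))))))
  step 38: S(S(S(S(S(S(S(S(S(add(mul(Z, add(SSSZ, Z)), mul(mul(Z, Z), add(Z, Z))))))))))))
  step 39: S(S(S(S(S(S(S(S(S(add(Z, mul(mul(Z, Z), add(Z, Z))))))))))))
  step 40: S(S(S(S(S(S(S(S(S(mul(mul(Z, Z), add(Z, Z)))))))))))
  step 41: S(S(S(S(S(S(S(S(S(mul(Z, add(Z, Z)))))))))))
  step 42: S^9(Z)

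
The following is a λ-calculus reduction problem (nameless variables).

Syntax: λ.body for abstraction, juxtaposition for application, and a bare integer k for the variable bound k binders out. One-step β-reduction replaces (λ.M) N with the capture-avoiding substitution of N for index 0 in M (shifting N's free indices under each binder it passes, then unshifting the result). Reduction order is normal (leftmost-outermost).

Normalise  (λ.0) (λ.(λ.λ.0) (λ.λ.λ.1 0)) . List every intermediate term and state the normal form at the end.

Answer: normal form = λ.λ.0  (in 2 steps)

Derivation:
  start: (λ.0) (λ.(λ.λ.0) (λ.λ.λ.1 0))
  [1] λ.(λ.λ.0) (λ.λ.λ.1 0)
  [2] λ.λ.0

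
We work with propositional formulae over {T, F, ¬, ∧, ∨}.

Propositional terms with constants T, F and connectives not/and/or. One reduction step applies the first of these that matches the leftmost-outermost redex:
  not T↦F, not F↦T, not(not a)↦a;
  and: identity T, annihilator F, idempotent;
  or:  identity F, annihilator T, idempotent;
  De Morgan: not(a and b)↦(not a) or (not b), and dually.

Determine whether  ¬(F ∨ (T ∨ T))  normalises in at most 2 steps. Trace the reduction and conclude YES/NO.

Answer: NO — after 2 steps the term is T ∧ ¬(T ∨ T), not yet normal

Reduction:
  start: ¬(F ∨ (T ∨ T))
  →1  ¬F ∧ ¬(T ∨ T)
  →2  T ∧ ¬(T ∨ T)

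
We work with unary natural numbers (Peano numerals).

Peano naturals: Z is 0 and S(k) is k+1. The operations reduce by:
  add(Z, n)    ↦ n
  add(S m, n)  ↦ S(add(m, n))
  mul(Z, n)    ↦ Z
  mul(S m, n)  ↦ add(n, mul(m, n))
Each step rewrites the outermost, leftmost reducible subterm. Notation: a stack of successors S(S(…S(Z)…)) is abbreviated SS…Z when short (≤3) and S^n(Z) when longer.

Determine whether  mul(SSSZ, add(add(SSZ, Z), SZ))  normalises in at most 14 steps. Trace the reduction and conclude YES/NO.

  start: mul(SSSZ, add(add(SSZ, Z), SZ))
  [1] add(add(add(SSZ, Z), SZ), mul(SSZ, add(add(SSZ, Z), SZ)))
  [2] add(add(S(add(SZ, Z)), SZ), mul(SSZ, add(add(SSZ, Z), SZ)))
  [3] add(S(add(add(SZ, Z), SZ)), mul(SSZ, add(add(SSZ, Z), SZ)))
  [4] S(add(add(add(SZ, Z), SZ), mul(SSZ, add(add(SSZ, Z), SZ))))
  [5] S(add(add(S(add(Z, Z)), SZ), mul(SSZ, add(add(SSZ, Z), SZ))))
  [6] S(add(S(add(add(Z, Z), SZ)), mul(SSZ, add(add(SSZ, Z), SZ))))
  [7] S(S(add(add(add(Z, Z), SZ), mul(SSZ, add(add(SSZ, Z), SZ)))))
  [8] S(S(add(add(Z, SZ), mul(SSZ, add(add(SSZ, Z), SZ)))))
  [9] S(S(add(SZ, mul(SSZ, add(add(SSZ, Z), SZ)))))
  [10] S(S(S(add(Z, mul(SSZ, add(add(SSZ, Z), SZ))))))
  [11] S(S(S(mul(SSZ, add(add(SSZ, Z), SZ)))))
  [12] S(S(S(add(add(add(SSZ, Z), SZ), mul(SZ, add(add(SSZ, Z), SZ))))))
  [13] S(S(S(add(add(S(add(SZ, Z)), SZ), mul(SZ, add(add(SSZ, Z), SZ))))))
  [14] S(S(S(add(S(add(add(SZ, Z), SZ)), mul(SZ, add(add(SSZ, Z), SZ))))))

Answer: NO — after 14 steps the term is S(S(S(add(S(add(add(SZ, Z), SZ)), mul(SZ, add(add(SSZ, Z), SZ)))))), not yet normal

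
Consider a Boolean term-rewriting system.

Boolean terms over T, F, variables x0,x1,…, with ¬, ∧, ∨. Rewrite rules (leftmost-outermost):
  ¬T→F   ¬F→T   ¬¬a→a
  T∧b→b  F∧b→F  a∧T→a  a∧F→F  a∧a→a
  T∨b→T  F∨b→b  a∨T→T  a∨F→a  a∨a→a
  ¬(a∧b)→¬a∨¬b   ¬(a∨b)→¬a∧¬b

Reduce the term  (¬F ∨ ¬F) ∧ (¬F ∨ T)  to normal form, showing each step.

Answer: normal form = T  (in 4 steps)

Reduction:
  start: (¬F ∨ ¬F) ∧ (¬F ∨ T)
  step 1: ¬F ∧ (¬F ∨ T)
  step 2: T ∧ (¬F ∨ T)
  step 3: ¬F ∨ T
  step 4: T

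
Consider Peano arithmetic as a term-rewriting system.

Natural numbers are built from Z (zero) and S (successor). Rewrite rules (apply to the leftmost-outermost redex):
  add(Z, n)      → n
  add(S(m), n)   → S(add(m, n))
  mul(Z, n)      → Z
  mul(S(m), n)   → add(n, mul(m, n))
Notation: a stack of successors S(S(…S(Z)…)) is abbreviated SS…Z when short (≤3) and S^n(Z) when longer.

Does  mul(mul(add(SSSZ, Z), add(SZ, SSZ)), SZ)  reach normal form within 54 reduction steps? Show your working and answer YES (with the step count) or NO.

Answer: YES — reaches normal form S^9(Z) in 54 ≤ 54 steps

Derivation:
  start: mul(mul(add(SSSZ, Z), add(SZ, SSZ)), SZ)
  [1] mul(mul(S(add(SSZ, Z)), add(SZ, SSZ)), SZ)
  [2] mul(add(add(SZ, SSZ), mul(add(SSZ, Z), add(SZ, SSZ))), SZ)
  [3] mul(add(S(add(Z, SSZ)), mul(add(SSZ, Z), add(SZ, SSZ))), SZ)
  [4] mul(S(add(add(Z, SSZ), mul(add(SSZ, Z), add(SZ, SSZ)))), SZ)
  [5] add(SZ, mul(add(add(Z, SSZ), mul(add(SSZ, Z), add(SZ, SSZ))), SZ))
  [6] S(add(Z, mul(add(add(Z, SSZ), mul(add(SSZ, Z), add(SZ, SSZ))), SZ)))
  [7] S(mul(add(add(Z, SSZ), mul(add(SSZ, Z), add(SZ, SSZ))), SZ))
  [8] S(mul(add(SSZ, mul(add(SSZ, Z), add(SZ, SSZ))), SZ))
  [9] S(mul(S(add(SZ, mul(add(SSZ, Z), add(SZ, SSZ)))), SZ))
  [10] S(add(SZ, mul(add(SZ, mul(add(SSZ, Z), add(SZ, SSZ))), SZ)))
  [11] S(S(add(Z, mul(add(SZ, mul(add(SSZ, Z), add(SZ, SSZ))), SZ))))
  [12] S(S(mul(add(SZ, mul(add(SSZ, Z), add(SZ, SSZ))), SZ)))
  [13] S(S(mul(S(add(Z, mul(add(SSZ, Z), add(SZ, SSZ)))), SZ)))
  [14] S(S(add(SZ, mul(add(Z, mul(add(SSZ, Z), add(SZ, SSZ))), SZ))))
  [15] S(S(S(add(Z, mul(add(Z, mul(add(SSZ, Z), add(SZ, SSZ))), SZ)))))
  [16] S(S(S(mul(add(Z, mul(add(SSZ, Z), add(SZ, SSZ))), SZ))))
  [17] S(S(S(mul(mul(add(SSZ, Z), add(SZ, SSZ)), SZ))))
  [18] S(S(S(mul(mul(S(add(SZ, Z)), add(SZ, SSZ)), SZ))))
  [19] S(S(S(mul(add(add(SZ, SSZ), mul(add(SZ, Z), add(SZ, SSZ))), SZ))))
  [20] S(S(S(mul(add(S(add(Z, SSZ)), mul(add(SZ, Z), add(SZ, SSZ))), SZ))))
  [21] S(S(S(mul(S(add(add(Z, SSZ), mul(add(SZ, Z), add(SZ, SSZ)))), SZ))))
  [22] S(S(S(add(SZ, mul(add(add(Z, SSZ), mul(add(SZ, Z), add(SZ, SSZ))), SZ)))))
  [23] S(S(S(S(add(Z, mul(add(add(Z, SSZ), mul(add(SZ, Z), add(SZ, SSZ))), SZ))))))
  [24] S(S(S(S(mul(add(add(Z, SSZ), mul(add(SZ, Z), add(SZ, SSZ))), SZ)))))
  [25] S(S(S(S(mul(add(SSZ, mul(add(SZ, Z), add(SZ, SSZ))), SZ)))))
  [26] S(S(S(S(mul(S(add(SZ, mul(add(SZ, Z), add(SZ, SSZ)))), SZ)))))
  [27] S(S(S(S(add(SZ, mul(add(SZ, mul(add(SZ, Z), add(SZ, SSZ))), SZ))))))
  [28] S(S(S(S(S(add(Z, mul(add(SZ, mul(add(SZ, Z), add(SZ, SSZ))), SZ)))))))
  [29] S(S(S(S(S(mul(add(SZ, mul(add(SZ, Z), add(SZ, SSZ))), SZ))))))
  [30] S(S(S(S(S(mul(S(add(Z, mul(add(SZ, Z), add(SZ, SSZ)))), SZ))))))
  [31] S(S(S(S(S(add(SZ, mul(add(Z, mul(add(SZ, Z), add(SZ, SSZ))), SZ)))))))
  [32] S(S(S(S(S(S(add(Z, mul(add(Z, mul(add(SZ, Z), add(SZ, SSZ))), SZ))))))))
  [33] S(S(S(S(S(S(mul(add(Z, mul(add(SZ, Z), add(SZ, SSZ))), SZ)))))))
  [34] S(S(S(S(S(S(mul(mul(add(SZ, Z), add(SZ, SSZ)), SZ)))))))
  [35] S(S(S(S(S(S(mul(mul(S(add(Z, Z)), add(SZ, SSZ)), SZ)))))))
  [36] S(S(S(S(S(S(mul(add(add(SZ, SSZ), mul(add(Z, Z), add(SZ, SSZ))), SZ)))))))
  [37] S(S(S(S(S(S(mul(add(S(add(Z, SSZ)), mul(add(Z, Z), add(SZ, SSZ))), SZ)))))))
  [38] S(S(S(S(S(S(mul(S(add(add(Z, SSZ), mul(add(Z, Z), add(SZ, SSZ)))), SZ)))))))
  [39] S(S(S(S(S(S(add(SZ, mul(add(add(Z, SSZ), mul(add(Z, Z), add(SZ, SSZ))), SZ))))))))
  [40] S(S(S(S(S(S(S(add(Z, mul(add(add(Z, SSZ), mul(add(Z, Z), add(SZ, SSZ))), SZ)))))))))
  [41] S(S(S(S(S(S(S(mul(add(add(Z, SSZ), mul(add(Z, Z), add(SZ, SSZ))), SZ))))))))
  [42] S(S(S(S(S(S(S(mul(add(SSZ, mul(add(Z, Z), add(SZ, SSZ))), SZ))))))))
  [43] S(S(S(S(S(S(S(mul(S(add(SZ, mul(add(Z, Z), add(SZ, SSZ)))), SZ))))))))
  [44] S(S(S(S(S(S(S(add(SZ, mul(add(SZ, mul(add(Z, Z), add(SZ, SSZ))), SZ)))))))))
  [45] S(S(S(S(S(S(S(S(add(Z, mul(add(SZ, mul(add(Z, Z), add(SZ, SSZ))), SZ))))))))))
  [46] S(S(S(S(S(S(S(S(mul(add(SZ, mul(add(Z, Z), add(SZ, SSZ))), SZ)))))))))
  [47] S(S(S(S(S(S(S(S(mul(S(add(Z, mul(add(Z, Z), add(SZ, SSZ)))), SZ)))))))))
  [48] S(S(S(S(S(S(S(S(add(SZ, mul(add(Z, mul(add(Z, Z), add(SZ, SSZ))), SZ))))))))))
  [49] S(S(S(S(S(S(S(S(S(add(Z, mul(add(Z, mul(add(Z, Z), add(SZ, SSZ))), SZ)))))))))))
  [50] S(S(S(S(S(S(S(S(S(mul(add(Z, mul(add(Z, Z), add(SZ, SSZ))), SZ))))))))))
  [51] S(S(S(S(S(S(S(S(S(mul(mul(add(Z, Z), add(SZ, SSZ)), SZ))))))))))
  [52] S(S(S(S(S(S(S(S(S(mul(mul(Z, add(SZ, SSZ)), SZ))))))))))
  [53] S(S(S(S(S(S(S(S(S(mul(Z, SZ))))))))))
  [54] S^9(Z)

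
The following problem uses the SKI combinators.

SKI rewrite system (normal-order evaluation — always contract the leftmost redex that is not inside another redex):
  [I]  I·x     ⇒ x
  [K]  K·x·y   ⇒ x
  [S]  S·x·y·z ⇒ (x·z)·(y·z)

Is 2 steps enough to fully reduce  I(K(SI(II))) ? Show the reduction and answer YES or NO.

Answer: YES — reaches normal form K(SII) in 2 ≤ 2 steps

Derivation:
  start: I(K(SI(II)))
  →1  K(SI(II))
  →2  K(SII)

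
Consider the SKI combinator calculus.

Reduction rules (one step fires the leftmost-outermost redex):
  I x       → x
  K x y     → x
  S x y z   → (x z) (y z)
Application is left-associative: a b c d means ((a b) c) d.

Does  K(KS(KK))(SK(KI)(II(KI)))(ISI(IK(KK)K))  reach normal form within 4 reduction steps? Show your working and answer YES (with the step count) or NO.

  start: K(KS(KK))(SK(KI)(II(KI)))(ISI(IK(KK)K))
  [1] KS(KK)(ISI(IK(KK)K))
  [2] S(ISI(IK(KK)K))
  [3] S(SI(IK(KK)K))
  [4] S(SI(K(KK)K))

Answer: NO — after 4 steps the term is S(SI(K(KK)K)), not yet normal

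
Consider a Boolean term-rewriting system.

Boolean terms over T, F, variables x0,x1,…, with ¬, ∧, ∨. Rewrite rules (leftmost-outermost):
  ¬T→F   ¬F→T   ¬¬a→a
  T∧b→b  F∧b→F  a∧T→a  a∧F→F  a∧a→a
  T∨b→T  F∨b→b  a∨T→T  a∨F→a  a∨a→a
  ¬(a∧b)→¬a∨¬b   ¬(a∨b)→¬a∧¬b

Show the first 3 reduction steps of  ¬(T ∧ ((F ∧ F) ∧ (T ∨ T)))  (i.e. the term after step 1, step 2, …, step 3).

  start: ¬(T ∧ ((F ∧ F) ∧ (T ∨ T)))
  [1] ¬T ∨ ¬((F ∧ F) ∧ (T ∨ T))
  [2] F ∨ ¬((F ∧ F) ∧ (T ∨ T))
  [3] ¬((F ∧ F) ∧ (T ∨ T))

Answer: after 3 steps: ¬((F ∧ F) ∧ (T ∨ T))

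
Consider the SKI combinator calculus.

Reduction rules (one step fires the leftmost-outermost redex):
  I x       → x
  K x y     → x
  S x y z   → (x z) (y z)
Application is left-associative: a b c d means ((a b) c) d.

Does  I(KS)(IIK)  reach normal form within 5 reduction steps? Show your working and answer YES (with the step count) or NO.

Answer: YES — reaches normal form S in 2 ≤ 5 steps

Derivation:
  start: I(KS)(IIK)
  step 1: KS(IIK)
  step 2: S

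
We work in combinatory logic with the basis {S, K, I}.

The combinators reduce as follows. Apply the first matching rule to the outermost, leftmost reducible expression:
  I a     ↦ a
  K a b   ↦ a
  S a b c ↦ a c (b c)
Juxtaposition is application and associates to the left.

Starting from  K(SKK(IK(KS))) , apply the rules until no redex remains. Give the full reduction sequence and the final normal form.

Answer: normal form = K(K(KS))  (in 3 steps)

Derivation:
  start: K(SKK(IK(KS)))
  [1] K(K(IK(KS))(K(IK(KS))))
  [2] K(IK(KS))
  [3] K(K(KS))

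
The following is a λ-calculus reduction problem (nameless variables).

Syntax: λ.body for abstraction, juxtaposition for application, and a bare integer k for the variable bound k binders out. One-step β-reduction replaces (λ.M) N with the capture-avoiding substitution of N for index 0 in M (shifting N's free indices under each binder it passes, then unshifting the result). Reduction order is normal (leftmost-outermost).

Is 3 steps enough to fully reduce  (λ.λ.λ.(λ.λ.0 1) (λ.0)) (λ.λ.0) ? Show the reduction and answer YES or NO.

Answer: YES — reaches normal form λ.λ.λ.0 (λ.0) in 2 ≤ 3 steps

Derivation:
  start: (λ.λ.λ.(λ.λ.0 1) (λ.0)) (λ.λ.0)
  step 1: λ.λ.(λ.λ.0 1) (λ.0)
  step 2: λ.λ.λ.0 (λ.0)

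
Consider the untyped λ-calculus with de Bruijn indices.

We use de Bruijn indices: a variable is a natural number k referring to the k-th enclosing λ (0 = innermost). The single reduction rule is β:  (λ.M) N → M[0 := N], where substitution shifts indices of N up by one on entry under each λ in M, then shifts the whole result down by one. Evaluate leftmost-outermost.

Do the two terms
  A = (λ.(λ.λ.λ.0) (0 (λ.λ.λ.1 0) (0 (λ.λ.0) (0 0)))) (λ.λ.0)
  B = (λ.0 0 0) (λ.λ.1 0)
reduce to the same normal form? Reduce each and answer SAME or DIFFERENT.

Term A:
  start: (λ.(λ.λ.λ.0) (0 (λ.λ.λ.1 0) (0 (λ.λ.0) (0 0)))) (λ.λ.0)
  →1  (λ.λ.λ.0) ((λ.λ.0) (λ.λ.λ.1 0) ((λ.λ.0) (λ.λ.0) ((λ.λ.0) (λ.λ.0))))
  →2  λ.λ.0

Term B:
  start: (λ.0 0 0) (λ.λ.1 0)
  →1  (λ.λ.1 0) (λ.λ.1 0) (λ.λ.1 0)
  →2  (λ.(λ.λ.1 0) 0) (λ.λ.1 0)
  →3  (λ.λ.1 0) (λ.λ.1 0)
  →4  λ.(λ.λ.1 0) 0
  →5  λ.λ.1 0

Answer: DIFFERENT — A ⇓ λ.λ.0, B ⇓ λ.λ.1 0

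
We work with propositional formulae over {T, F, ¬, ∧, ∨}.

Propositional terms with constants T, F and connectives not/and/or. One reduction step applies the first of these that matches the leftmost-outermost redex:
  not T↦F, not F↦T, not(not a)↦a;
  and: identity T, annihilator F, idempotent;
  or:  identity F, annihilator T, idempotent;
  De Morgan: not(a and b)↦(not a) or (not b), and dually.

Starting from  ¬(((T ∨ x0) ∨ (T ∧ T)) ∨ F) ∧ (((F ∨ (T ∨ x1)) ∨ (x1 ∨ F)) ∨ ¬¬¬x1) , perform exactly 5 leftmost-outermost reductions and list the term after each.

Answer: after 5 steps: ((F ∧ ¬(T ∧ T)) ∧ ¬F) ∧ (((F ∨ (T ∨ x1)) ∨ (x1 ∨ F)) ∨ ¬¬¬x1)

Working:
  start: ¬(((T ∨ x0) ∨ (T ∧ T)) ∨ F) ∧ (((F ∨ (T ∨ x1)) ∨ (x1 ∨ F)) ∨ ¬¬¬x1)
  step 1: (¬((T ∨ x0) ∨ (T ∧ T)) ∧ ¬F) ∧ (((F ∨ (T ∨ x1)) ∨ (x1 ∨ F)) ∨ ¬¬¬x1)
  step 2: ((¬(T ∨ x0) ∧ ¬(T ∧ T)) ∧ ¬F) ∧ (((F ∨ (T ∨ x1)) ∨ (x1 ∨ F)) ∨ ¬¬¬x1)
  step 3: (((¬T ∧ ¬x0) ∧ ¬(T ∧ T)) ∧ ¬F) ∧ (((F ∨ (T ∨ x1)) ∨ (x1 ∨ F)) ∨ ¬¬¬x1)
  step 4: (((F ∧ ¬x0) ∧ ¬(T ∧ T)) ∧ ¬F) ∧ (((F ∨ (T ∨ x1)) ∨ (x1 ∨ F)) ∨ ¬¬¬x1)
  step 5: ((F ∧ ¬(T ∧ T)) ∧ ¬F) ∧ (((F ∨ (T ∨ x1)) ∨ (x1 ∨ F)) ∨ ¬¬¬x1)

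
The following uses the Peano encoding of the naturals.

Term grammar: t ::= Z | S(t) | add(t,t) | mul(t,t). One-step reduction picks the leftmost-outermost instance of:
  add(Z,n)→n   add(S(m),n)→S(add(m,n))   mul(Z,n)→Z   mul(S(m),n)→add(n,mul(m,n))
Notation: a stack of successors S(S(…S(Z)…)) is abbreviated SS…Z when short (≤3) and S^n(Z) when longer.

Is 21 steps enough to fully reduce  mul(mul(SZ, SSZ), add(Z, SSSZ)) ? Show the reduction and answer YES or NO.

Answer: YES — reaches normal form S^6(Z) in 18 ≤ 21 steps

Reduction:
  start: mul(mul(SZ, SSZ), add(Z, SSSZ))
  [1] mul(add(SSZ, mul(Z, SSZ)), add(Z, SSSZ))
  [2] mul(S(add(SZ, mul(Z, SSZ))), add(Z, SSSZ))
  [3] add(add(Z, SSSZ), mul(add(SZ, mul(Z, SSZ)), add(Z, SSSZ)))
  [4] add(SSSZ, mul(add(SZ, mul(Z, SSZ)), add(Z, SSSZ)))
  [5] S(add(SSZ, mul(add(SZ, mul(Z, SSZ)), add(Z, SSSZ))))
  [6] S(S(add(SZ, mul(add(SZ, mul(Z, SSZ)), add(Z, SSSZ)))))
  [7] S(S(S(add(Z, mul(add(SZ, mul(Z, SSZ)), add(Z, SSSZ))))))
  [8] S(S(S(mul(add(SZ, mul(Z, SSZ)), add(Z, SSSZ)))))
  [9] S(S(S(mul(S(add(Z, mul(Z, SSZ))), add(Z, SSSZ)))))
  [10] S(S(S(add(add(Z, SSSZ), mul(add(Z, mul(Z, SSZ)), add(Z, SSSZ))))))
  [11] S(S(S(add(SSSZ, mul(add(Z, mul(Z, SSZ)), add(Z, SSSZ))))))
  [12] S(S(S(S(add(SSZ, mul(add(Z, mul(Z, SSZ)), add(Z, SSSZ)))))))
  [13] S(S(S(S(S(add(SZ, mul(add(Z, mul(Z, SSZ)), add(Z, SSSZ))))))))
  [14] S(S(S(S(S(S(add(Z, mul(add(Z, mul(Z, SSZ)), add(Z, SSSZ)))))))))
  [15] S(S(S(S(S(S(mul(add(Z, mul(Z, SSZ)), add(Z, SSSZ))))))))
  [16] S(S(S(S(S(S(mul(mul(Z, SSZ), add(Z, SSSZ))))))))
  [17] S(S(S(S(S(S(mul(Z, add(Z, SSSZ))))))))
  [18] S^6(Z)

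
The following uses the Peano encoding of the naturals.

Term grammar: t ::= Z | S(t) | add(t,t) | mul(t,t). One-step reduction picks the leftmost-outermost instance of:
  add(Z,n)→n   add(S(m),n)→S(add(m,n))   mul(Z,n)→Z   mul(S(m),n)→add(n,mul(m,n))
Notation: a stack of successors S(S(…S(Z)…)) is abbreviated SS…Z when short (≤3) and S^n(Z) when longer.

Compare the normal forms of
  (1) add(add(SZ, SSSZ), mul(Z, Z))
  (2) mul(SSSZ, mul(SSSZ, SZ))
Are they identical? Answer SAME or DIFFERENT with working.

Answer: DIFFERENT — A ⇓ S^4(Z), B ⇓ S^9(Z)

Derivation:
Term A:
  start: add(add(SZ, SSSZ), mul(Z, Z))
  [1] add(S(add(Z, SSSZ)), mul(Z, Z))
  [2] S(add(add(Z, SSSZ), mul(Z, Z)))
  [3] S(add(SSSZ, mul(Z, Z)))
  [4] S(S(add(SSZ, mul(Z, Z))))
  [5] S(S(S(add(SZ, mul(Z, Z)))))
  [6] S(S(S(S(add(Z, mul(Z, Z))))))
  [7] S(S(S(S(mul(Z, Z)))))
  [8] S^4(Z)

Term B:
  start: mul(SSSZ, mul(SSSZ, SZ))
  [1] add(mul(SSSZ, SZ), mul(SSZ, mul(SSSZ, SZ)))
  [2] add(add(SZ, mul(SSZ, SZ)), mul(SSZ, mul(SSSZ, SZ)))
  [3] add(S(add(Z, mul(SSZ, SZ))), mul(SSZ, mul(SSSZ, SZ)))
  [4] S(add(add(Z, mul(SSZ, SZ)), mul(SSZ, mul(SSSZ, SZ))))
  [5] S(add(mul(SSZ, SZ), mul(SSZ, mul(SSSZ, SZ))))
  [6] S(add(add(SZ, mul(SZ, SZ)), mul(SSZ, mul(SSSZ, SZ))))
  [7] S(add(S(add(Z, mul(SZ, SZ))), mul(SSZ, mul(SSSZ, SZ))))
  [8] S(S(add(add(Z, mul(SZ, SZ)), mul(SSZ, mul(SSSZ, SZ)))))
  [9] S(S(add(mul(SZ, SZ), mul(SSZ, mul(SSSZ, SZ)))))
  [10] S(S(add(add(SZ, mul(Z, SZ)), mul(SSZ, mul(SSSZ, SZ)))))
  [11] S(S(add(S(add(Z, mul(Z, SZ))), mul(SSZ, mul(SSSZ, SZ)))))
  [12] S(S(S(add(add(Z, mul(Z, SZ)), mul(SSZ, mul(SSSZ, SZ))))))
  [13] S(S(S(add(mul(Z, SZ), mul(SSZ, mul(SSSZ, SZ))))))
  [14] S(S(S(add(Z, mul(SSZ, mul(SSSZ, SZ))))))
  [15] S(S(S(mul(SSZ, mul(SSSZ, SZ)))))
  [16] S(S(S(add(mul(SSSZ, SZ), mul(SZ, mul(SSSZ, SZ))))))
  [17] S(S(S(add(add(SZ, mul(SSZ, SZ)), mul(SZ, mul(SSSZ, SZ))))))
  [18] S(S(S(add(S(add(Z, mul(SSZ, SZ))), mul(SZ, mul(SSSZ, SZ))))))
  [19] S(S(S(S(add(add(Z, mul(SSZ, SZ)), mul(SZ, mul(SSSZ, SZ)))))))
  [20] S(S(S(S(add(mul(SSZ, SZ), mul(SZ, mul(SSSZ, SZ)))))))
  [21] S(S(S(S(add(add(SZ, mul(SZ, SZ)), mul(SZ, mul(SSSZ, SZ)))))))
  [22] S(S(S(S(add(S(add(Z, mul(SZ, SZ))), mul(SZ, mul(SSSZ, SZ)))))))
  [23] S(S(S(S(S(add(add(Z, mul(SZ, SZ)), mul(SZ, mul(SSSZ, SZ))))))))
  [24] S(S(S(S(S(add(mul(SZ, SZ), mul(SZ, mul(SSSZ, SZ))))))))
  [25] S(S(S(S(S(add(add(SZ, mul(Z, SZ)), mul(SZ, mul(SSSZ, SZ))))))))
  [26] S(S(S(S(S(add(S(add(Z, mul(Z, SZ))), mul(SZ, mul(SSSZ, SZ))))))))
  [27] S(S(S(S(S(S(add(add(Z, mul(Z, SZ)), mul(SZ, mul(SSSZ, SZ)))))))))
  [28] S(S(S(S(S(S(add(mul(Z, SZ), mul(SZ, mul(SSSZ, SZ)))))))))
  [29] S(S(S(S(S(S(add(Z, mul(SZ, mul(SSSZ, SZ)))))))))
  [30] S(S(S(S(S(S(mul(SZ, mul(SSSZ, SZ))))))))
  [31] S(S(S(S(S(S(add(mul(SSSZ, SZ), mul(Z, mul(SSSZ, SZ)))))))))
  [32] S(S(S(S(S(S(add(add(SZ, mul(SSZ, SZ)), mul(Z, mul(SSSZ, SZ)))))))))
  [33] S(S(S(S(S(S(add(S(add(Z, mul(SSZ, SZ))), mul(Z, mul(SSSZ, SZ)))))))))
  [34] S(S(S(S(S(S(S(add(add(Z, mul(SSZ, SZ)), mul(Z, mul(SSSZ, SZ))))))))))
  [35] S(S(S(S(S(S(S(add(mul(SSZ, SZ), mul(Z, mul(SSSZ, SZ))))))))))
  [36] S(S(S(S(S(S(S(add(add(SZ, mul(SZ, SZ)), mul(Z, mul(SSSZ, SZ))))))))))
  [37] S(S(S(S(S(S(S(add(S(add(Z, mul(SZ, SZ))), mul(Z, mul(SSSZ, SZ))))))))))
  [38] S(S(S(S(S(S(S(S(add(add(Z, mul(SZ, SZ)), mul(Z, mul(SSSZ, SZ)))))))))))
  [39] S(S(S(S(S(S(S(S(add(mul(SZ, SZ), mul(Z, mul(SSSZ, SZ)))))))))))
  [40] S(S(S(S(S(S(S(S(add(add(SZ, mul(Z, SZ)), mul(Z, mul(SSSZ, SZ)))))))))))
  [41] S(S(S(S(S(S(S(S(add(S(add(Z, mul(Z, SZ))), mul(Z, mul(SSSZ, SZ)))))))))))
  [42] S(S(S(S(S(S(S(S(S(add(add(Z, mul(Z, SZ)), mul(Z, mul(SSSZ, SZ))))))))))))
  [43] S(S(S(S(S(S(S(S(S(add(mul(Z, SZ), mul(Z, mul(SSSZ, SZ))))))))))))
  [44] S(S(S(S(S(S(S(S(S(add(Z, mul(Z, mul(SSSZ, SZ))))))))))))
  [45] S(S(S(S(S(S(S(S(S(mul(Z, mul(SSSZ, SZ)))))))))))
  [46] S^9(Z)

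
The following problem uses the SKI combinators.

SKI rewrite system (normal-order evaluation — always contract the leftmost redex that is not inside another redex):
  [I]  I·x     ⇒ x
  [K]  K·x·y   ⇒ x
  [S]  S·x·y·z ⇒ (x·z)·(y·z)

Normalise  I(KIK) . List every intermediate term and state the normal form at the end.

Answer: normal form = I  (in 2 steps)

Reduction:
  start: I(KIK)
  →1  KIK
  →2  I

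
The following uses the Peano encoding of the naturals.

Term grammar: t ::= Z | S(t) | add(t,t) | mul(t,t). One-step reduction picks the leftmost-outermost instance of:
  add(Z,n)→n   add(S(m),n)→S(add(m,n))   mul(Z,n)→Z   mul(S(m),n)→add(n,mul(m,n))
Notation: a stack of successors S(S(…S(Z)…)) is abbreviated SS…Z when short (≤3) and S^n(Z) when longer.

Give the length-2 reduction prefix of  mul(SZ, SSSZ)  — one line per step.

  start: mul(SZ, SSSZ)
  step 1: add(SSSZ, mul(Z, SSSZ))
  step 2: S(add(SSZ, mul(Z, SSSZ)))

Answer: after 2 steps: S(add(SSZ, mul(Z, SSSZ)))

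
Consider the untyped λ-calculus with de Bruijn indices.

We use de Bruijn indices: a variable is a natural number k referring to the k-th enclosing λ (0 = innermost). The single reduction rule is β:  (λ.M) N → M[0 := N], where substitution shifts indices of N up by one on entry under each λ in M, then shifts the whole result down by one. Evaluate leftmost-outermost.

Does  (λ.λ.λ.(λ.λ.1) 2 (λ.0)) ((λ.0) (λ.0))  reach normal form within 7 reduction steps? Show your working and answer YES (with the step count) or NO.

  start: (λ.λ.λ.(λ.λ.1) 2 (λ.0)) ((λ.0) (λ.0))
  [1] λ.λ.(λ.λ.1) ((λ.0) (λ.0)) (λ.0)
  [2] λ.λ.(λ.(λ.0) (λ.0)) (λ.0)
  [3] λ.λ.(λ.0) (λ.0)
  [4] λ.λ.λ.0

Answer: YES — reaches normal form λ.λ.λ.0 in 4 ≤ 7 steps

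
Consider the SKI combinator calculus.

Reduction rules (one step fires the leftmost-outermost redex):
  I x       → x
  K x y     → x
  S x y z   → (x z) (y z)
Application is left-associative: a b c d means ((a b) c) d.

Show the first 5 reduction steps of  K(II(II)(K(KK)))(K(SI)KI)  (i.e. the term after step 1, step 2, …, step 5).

Answer: after 5 steps: K(KK)

Reduction:
  start: K(II(II)(K(KK)))(K(SI)KI)
  step 1: II(II)(K(KK))
  step 2: I(II)(K(KK))
  step 3: II(K(KK))
  step 4: I(K(KK))
  step 5: K(KK)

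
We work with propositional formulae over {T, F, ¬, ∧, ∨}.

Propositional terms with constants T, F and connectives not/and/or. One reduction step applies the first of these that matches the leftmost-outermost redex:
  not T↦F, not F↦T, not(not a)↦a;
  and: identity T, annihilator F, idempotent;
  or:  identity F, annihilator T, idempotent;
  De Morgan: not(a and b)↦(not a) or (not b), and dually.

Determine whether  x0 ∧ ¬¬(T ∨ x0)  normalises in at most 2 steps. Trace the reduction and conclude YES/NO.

  start: x0 ∧ ¬¬(T ∨ x0)
  [1] x0 ∧ (T ∨ x0)
  [2] x0 ∧ T

Answer: NO — after 2 steps the term is x0 ∧ T, not yet normal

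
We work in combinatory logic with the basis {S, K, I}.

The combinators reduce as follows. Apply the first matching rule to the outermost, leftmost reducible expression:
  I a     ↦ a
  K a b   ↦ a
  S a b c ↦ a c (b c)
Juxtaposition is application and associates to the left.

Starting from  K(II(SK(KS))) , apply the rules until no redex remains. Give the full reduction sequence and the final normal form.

  start: K(II(SK(KS)))
  →1  K(I(SK(KS)))
  →2  K(SK(KS))

Answer: normal form = K(SK(KS))  (in 2 steps)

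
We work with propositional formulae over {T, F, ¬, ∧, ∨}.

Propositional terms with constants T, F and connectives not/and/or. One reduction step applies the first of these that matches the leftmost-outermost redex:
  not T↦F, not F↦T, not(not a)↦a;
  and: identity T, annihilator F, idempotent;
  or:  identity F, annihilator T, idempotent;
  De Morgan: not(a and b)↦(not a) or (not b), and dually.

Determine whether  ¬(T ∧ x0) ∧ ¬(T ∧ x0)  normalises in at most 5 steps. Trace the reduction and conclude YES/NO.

  start: ¬(T ∧ x0) ∧ ¬(T ∧ x0)
  →1  ¬(T ∧ x0)
  →2  ¬T ∨ ¬x0
  →3  F ∨ ¬x0
  →4  ¬x0

Answer: YES — reaches normal form ¬x0 in 4 ≤ 5 steps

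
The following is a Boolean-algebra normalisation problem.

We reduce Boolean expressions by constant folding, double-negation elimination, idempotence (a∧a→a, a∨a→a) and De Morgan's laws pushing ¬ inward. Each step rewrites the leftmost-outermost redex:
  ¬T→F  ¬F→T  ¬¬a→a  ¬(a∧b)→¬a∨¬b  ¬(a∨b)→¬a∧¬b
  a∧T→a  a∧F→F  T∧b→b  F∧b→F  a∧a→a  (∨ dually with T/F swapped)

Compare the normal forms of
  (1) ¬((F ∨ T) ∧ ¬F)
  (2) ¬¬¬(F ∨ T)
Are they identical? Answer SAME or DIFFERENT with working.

Term A:
  start: ¬((F ∨ T) ∧ ¬F)
  [1] ¬(F ∨ T) ∨ ¬¬F
  [2] (¬F ∧ ¬T) ∨ ¬¬F
  [3] (T ∧ ¬T) ∨ ¬¬F
  [4] ¬T ∨ ¬¬F
  [5] F ∨ ¬¬F
  [6] ¬¬F
  [7] F

Term B:
  start: ¬¬¬(F ∨ T)
  [1] ¬(F ∨ T)
  [2] ¬F ∧ ¬T
  [3] T ∧ ¬T
  [4] ¬T
  [5] F

Answer: SAME — A ⇓ F, B ⇓ F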